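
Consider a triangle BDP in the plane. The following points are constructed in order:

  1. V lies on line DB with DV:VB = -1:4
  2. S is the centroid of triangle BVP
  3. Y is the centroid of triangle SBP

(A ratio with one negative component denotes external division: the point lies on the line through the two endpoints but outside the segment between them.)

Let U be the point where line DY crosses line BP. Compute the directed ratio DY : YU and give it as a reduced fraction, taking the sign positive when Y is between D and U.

Assign B = (0, 0), D = (1, 0), P = (0, 1) — the answer is frame-independent, so this choice is without loss of generality.
1. V lies on line DB with DV:VB = -1:4 ⇒ V = (4/3, 0)
2. S is the centroid of triangle BVP ⇒ S = (4/9, 1/3)
3. Y is the centroid of triangle SBP ⇒ Y = (4/27, 4/9)
line DY meets BP at U = (0, 12/23)
Y = D + t·(U−D) with t = 23/27, so DY:YU = 23/27:4/27

DY:YU = 23/4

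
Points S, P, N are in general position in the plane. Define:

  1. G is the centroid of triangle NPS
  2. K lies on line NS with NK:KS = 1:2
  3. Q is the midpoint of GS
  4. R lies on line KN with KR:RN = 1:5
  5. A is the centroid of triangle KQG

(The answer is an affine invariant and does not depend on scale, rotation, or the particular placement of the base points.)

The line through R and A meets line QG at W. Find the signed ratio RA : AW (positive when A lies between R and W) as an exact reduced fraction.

RA:AW = 9/4

Work in coordinates with S = (0, 0), P = (1, 0), N = (0, 1).
1. G is the centroid of triangle NPS ⇒ G = (1/3, 1/3)
2. K lies on line NS with NK:KS = 1:2 ⇒ K = (0, 2/3)
3. Q is the midpoint of GS ⇒ Q = (1/6, 1/6)
4. R lies on line KN with KR:RN = 1:5 ⇒ R = (0, 13/18)
5. A is the centroid of triangle KQG ⇒ A = (1/6, 7/18)
line RA meets QG at W = (13/54, 13/54)
A = R + t·(W−R) with t = 9/13, so RA:AW = 9/13:4/13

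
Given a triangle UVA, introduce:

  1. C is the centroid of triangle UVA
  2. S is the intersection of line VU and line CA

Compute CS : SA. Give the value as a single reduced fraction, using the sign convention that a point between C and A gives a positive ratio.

Set U = (0, 0), V = (1, 0), A = (0, 1); any affine frame gives the same invariant.
1. C is the centroid of triangle UVA ⇒ C = (1/3, 1/3)
2. S is the intersection of line VU and line CA ⇒ S = (1/2, 0)
S = C + t·(A−C) with t = -1/2, so CS:SA = t:(1−t) = -1/2:3/2

CS:SA = -1/3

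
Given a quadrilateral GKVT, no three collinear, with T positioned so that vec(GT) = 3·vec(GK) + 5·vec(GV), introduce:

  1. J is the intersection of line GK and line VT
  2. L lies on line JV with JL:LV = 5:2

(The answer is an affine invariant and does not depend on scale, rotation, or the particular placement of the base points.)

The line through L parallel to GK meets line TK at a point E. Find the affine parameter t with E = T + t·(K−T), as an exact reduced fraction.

Choose coordinates G = (0, 0), K = (1, 0), V = (0, 1), T = (3, 5).
1. J is the intersection of line GK and line VT ⇒ J = (-3/4, 0)
2. L lies on line JV with JL:LV = 5:2 ⇒ L = (-3/14, 5/7)
through L parallel to GK: direction (1, 0); meets TK at E = (9/7, 5/7)
E = T + t·(K−T) with t = 6/7

t = 6/7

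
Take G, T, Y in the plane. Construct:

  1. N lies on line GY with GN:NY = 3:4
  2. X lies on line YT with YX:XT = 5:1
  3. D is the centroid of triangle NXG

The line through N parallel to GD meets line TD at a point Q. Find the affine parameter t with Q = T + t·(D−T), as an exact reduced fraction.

t = 8/5

Set G = (0, 0), T = (1, 0), Y = (0, 1); any affine frame gives the same invariant.
1. N lies on line GY with GN:NY = 3:4 ⇒ N = (0, 3/7)
2. X lies on line YT with YX:XT = 5:1 ⇒ X = (5/6, 1/6)
3. D is the centroid of triangle NXG ⇒ D = (5/18, 25/126)
through N parallel to GD: direction (5/18, 25/126); meets TD at Q = (-7/45, 20/63)
Q = T + t·(D−T) with t = 8/5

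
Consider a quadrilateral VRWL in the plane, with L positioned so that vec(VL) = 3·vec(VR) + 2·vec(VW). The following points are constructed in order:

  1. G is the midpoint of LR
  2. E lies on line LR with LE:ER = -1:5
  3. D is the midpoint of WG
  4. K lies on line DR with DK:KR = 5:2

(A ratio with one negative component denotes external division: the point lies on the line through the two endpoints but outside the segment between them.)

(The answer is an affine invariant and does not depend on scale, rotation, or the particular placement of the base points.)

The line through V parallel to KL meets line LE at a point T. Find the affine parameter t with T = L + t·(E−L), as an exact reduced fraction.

t = 8

Set V = (0, 0), R = (1, 0), W = (0, 1), L = (3, 2); any affine frame gives the same invariant.
1. G is the midpoint of LR ⇒ G = (2, 1)
2. E lies on line LR with LE:ER = -1:5 ⇒ E = (7/2, 5/2)
3. D is the midpoint of WG ⇒ D = (1, 1)
4. K lies on line DR with DK:KR = 5:2 ⇒ K = (1, 2/7)
through V parallel to KL: direction (2, 12/7); meets LE at T = (7, 6)
T = L + t·(E−L) with t = 8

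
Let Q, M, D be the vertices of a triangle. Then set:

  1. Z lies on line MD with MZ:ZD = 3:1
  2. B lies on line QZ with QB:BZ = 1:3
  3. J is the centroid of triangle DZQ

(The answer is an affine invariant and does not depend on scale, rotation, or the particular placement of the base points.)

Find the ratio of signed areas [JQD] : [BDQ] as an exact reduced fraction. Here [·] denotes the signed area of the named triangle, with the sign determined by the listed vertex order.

Assign Q = (0, 0), M = (1, 0), D = (0, 1) — the answer is frame-independent, so this choice is without loss of generality.
1. Z lies on line MD with MZ:ZD = 3:1 ⇒ Z = (1/4, 3/4)
2. B lies on line QZ with QB:BZ = 1:3 ⇒ B = (1/16, 3/16)
3. J is the centroid of triangle DZQ ⇒ J = (1/12, 7/12)
2·[JQD] = -1/12, 2·[BDQ] = 1/16
[JQD]:[BDQ] = -1/12:1/16 = -4/3

[JQD]:[BDQ] = -4/3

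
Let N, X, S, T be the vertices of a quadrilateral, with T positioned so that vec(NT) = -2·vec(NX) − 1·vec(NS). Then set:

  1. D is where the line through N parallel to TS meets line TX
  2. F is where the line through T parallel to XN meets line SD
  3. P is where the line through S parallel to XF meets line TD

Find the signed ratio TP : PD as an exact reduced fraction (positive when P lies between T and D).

Choose coordinates N = (0, 0), X = (1, 0), S = (0, 1), T = (-2, -1).
1. D is where the line through N parallel to TS meets line TX ⇒ D = (-1/2, -1/2)
2. F is where the line through T parallel to XN meets line SD ⇒ F = (-2/3, -1)
3. P is where the line through S parallel to XF meets line TD ⇒ P = (-5, -2)
P = T + t·(D−T) with t = -2, so TP:PD = t:(1−t) = -2:3

TP:PD = -2/3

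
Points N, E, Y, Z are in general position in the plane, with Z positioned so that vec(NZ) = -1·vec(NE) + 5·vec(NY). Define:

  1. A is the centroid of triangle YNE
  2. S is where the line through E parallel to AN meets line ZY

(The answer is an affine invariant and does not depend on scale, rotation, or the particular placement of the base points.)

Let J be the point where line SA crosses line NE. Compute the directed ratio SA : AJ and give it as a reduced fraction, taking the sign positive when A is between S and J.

Set N = (0, 0), E = (1, 0), Y = (0, 1), Z = (-1, 5); any affine frame gives the same invariant.
1. A is the centroid of triangle YNE ⇒ A = (1/3, 1/3)
2. S is where the line through E parallel to AN meets line ZY ⇒ S = (2/5, -3/5)
line SA meets NE at J = (5/14, 0)
A = S + t·(J−S) with t = 14/9, so SA:AJ = 14/9:-5/9

SA:AJ = -14/5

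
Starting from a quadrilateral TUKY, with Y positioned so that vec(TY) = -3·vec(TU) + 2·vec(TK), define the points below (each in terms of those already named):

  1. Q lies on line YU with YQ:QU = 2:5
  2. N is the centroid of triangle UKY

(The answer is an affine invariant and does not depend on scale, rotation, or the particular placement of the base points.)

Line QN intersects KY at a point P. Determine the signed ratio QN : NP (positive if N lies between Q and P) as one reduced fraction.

Set T = (0, 0), U = (1, 0), K = (0, 1), Y = (-3, 2); any affine frame gives the same invariant.
1. Q lies on line YU with YQ:QU = 2:5 ⇒ Q = (-13/7, 10/7)
2. N is the centroid of triangle UKY ⇒ N = (-2/3, 1)
line QN meets KY at P = (-9, 4)
N = Q + t·(P−Q) with t = -1/6, so QN:NP = -1/6:7/6

QN:NP = -1/7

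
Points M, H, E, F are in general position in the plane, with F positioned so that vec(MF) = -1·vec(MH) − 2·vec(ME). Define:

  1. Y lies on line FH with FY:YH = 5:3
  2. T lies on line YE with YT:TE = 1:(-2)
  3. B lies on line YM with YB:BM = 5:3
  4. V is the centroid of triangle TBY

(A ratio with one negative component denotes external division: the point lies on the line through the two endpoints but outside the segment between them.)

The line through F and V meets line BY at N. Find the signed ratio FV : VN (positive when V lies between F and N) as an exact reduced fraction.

Set M = (0, 0), H = (1, 0), E = (0, 1), F = (-1, -2); any affine frame gives the same invariant.
1. Y lies on line FH with FY:YH = 5:3 ⇒ Y = (1/4, -3/4)
2. T lies on line YE with YT:TE = 1:(-2) ⇒ T = (1/2, -5/2)
3. B lies on line YM with YB:BM = 5:3 ⇒ B = (3/32, -9/32)
4. V is the centroid of triangle TBY ⇒ V = (9/32, -113/96)
line FV meets BY at N = (167/448, -501/448)
V = F + t·(N−F) with t = 14/15, so FV:VN = 14/15:1/15

FV:VN = 14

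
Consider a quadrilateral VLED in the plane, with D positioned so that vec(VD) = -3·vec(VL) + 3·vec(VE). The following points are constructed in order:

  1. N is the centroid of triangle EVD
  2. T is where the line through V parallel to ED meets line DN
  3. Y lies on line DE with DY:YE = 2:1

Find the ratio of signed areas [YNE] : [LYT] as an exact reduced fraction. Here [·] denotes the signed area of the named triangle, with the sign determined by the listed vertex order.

[YNE]:[LYT] = 1/2

Set V = (0, 0), L = (1, 0), E = (0, 1), D = (-3, 3); any affine frame gives the same invariant.
1. N is the centroid of triangle EVD ⇒ N = (-1, 4/3)
2. T is where the line through V parallel to ED meets line DN ⇒ T = (3, -2)
3. Y lies on line DE with DY:YE = 2:1 ⇒ Y = (-1, 5/3)
2·[YNE] = 1/3, 2·[LYT] = 2/3
[YNE]:[LYT] = 1/3:2/3 = 1/2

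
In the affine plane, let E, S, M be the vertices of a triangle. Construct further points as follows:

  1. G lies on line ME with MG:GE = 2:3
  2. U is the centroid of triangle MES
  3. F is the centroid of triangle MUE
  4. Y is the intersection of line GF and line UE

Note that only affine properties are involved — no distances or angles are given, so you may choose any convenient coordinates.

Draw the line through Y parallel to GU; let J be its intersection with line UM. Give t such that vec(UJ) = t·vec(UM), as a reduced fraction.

Choose coordinates E = (0, 0), S = (1, 0), M = (0, 1).
1. G lies on line ME with MG:GE = 2:3 ⇒ G = (0, 3/5)
2. U is the centroid of triangle MES ⇒ U = (1/3, 1/3)
3. F is the centroid of triangle MUE ⇒ F = (1/9, 4/9)
4. Y is the intersection of line GF and line UE ⇒ Y = (1/4, 1/4)
through Y parallel to GU: direction (1/3, -4/15); meets UM at J = (11/24, 1/12)
J = U + t·(M−U) with t = -3/8

t = -3/8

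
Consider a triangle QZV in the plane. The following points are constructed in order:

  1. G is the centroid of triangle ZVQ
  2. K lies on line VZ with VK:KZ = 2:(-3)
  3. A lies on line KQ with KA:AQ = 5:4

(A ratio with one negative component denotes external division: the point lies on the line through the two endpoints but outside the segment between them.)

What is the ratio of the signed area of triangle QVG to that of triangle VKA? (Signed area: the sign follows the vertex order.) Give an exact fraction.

Work in coordinates with Q = (0, 0), Z = (1, 0), V = (0, 1).
1. G is the centroid of triangle ZVQ ⇒ G = (1/3, 1/3)
2. K lies on line VZ with VK:KZ = 2:(-3) ⇒ K = (-2, 3)
3. A lies on line KQ with KA:AQ = 5:4 ⇒ A = (-8/9, 4/3)
2·[QVG] = -1/3, 2·[VKA] = 10/9
[QVG]:[VKA] = -1/3:10/9 = -3/10

[QVG]:[VKA] = -3/10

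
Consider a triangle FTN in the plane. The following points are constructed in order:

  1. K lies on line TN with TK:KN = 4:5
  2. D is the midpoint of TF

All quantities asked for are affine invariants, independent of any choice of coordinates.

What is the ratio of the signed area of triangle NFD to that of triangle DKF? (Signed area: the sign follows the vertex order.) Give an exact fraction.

Set F = (0, 0), T = (1, 0), N = (0, 1); any affine frame gives the same invariant.
1. K lies on line TN with TK:KN = 4:5 ⇒ K = (5/9, 4/9)
2. D is the midpoint of TF ⇒ D = (1/2, 0)
2·[NFD] = 1/2, 2·[DKF] = 2/9
[NFD]:[DKF] = 1/2:2/9 = 9/4

[NFD]:[DKF] = 9/4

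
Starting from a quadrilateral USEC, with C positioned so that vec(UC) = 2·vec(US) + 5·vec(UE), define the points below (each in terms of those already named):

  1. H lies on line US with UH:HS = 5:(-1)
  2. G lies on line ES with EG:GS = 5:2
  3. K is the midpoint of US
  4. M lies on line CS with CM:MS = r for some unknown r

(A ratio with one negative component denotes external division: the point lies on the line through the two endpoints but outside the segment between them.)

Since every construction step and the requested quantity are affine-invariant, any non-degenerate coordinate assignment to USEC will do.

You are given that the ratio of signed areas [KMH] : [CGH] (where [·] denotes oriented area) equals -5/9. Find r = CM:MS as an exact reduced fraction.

r = 4/3

Set U = (0, 0), S = (1, 0), E = (0, 1), C = (2, 5); any affine frame gives the same invariant.
1. H lies on line US with UH:HS = 5:(-1) ⇒ H = (5/4, 0)
2. G lies on line ES with EG:GS = 5:2 ⇒ G = (5/7, 2/7)
3. K is the midpoint of US ⇒ K = (1/2, 0)
4. With CM:MS = r, write λ = r/(r+1) so M = C + λ·(S−C); M is affine-linear in λ
Every point depending on M is an affine combination of M and λ-independent points, so each such coordinate is linear in λ; the λ² term in each signed area is a multiple of (S−C)×(S−C) = 0, so 2·[KMH] and 2·[CGH] are each linear in λ. Evaluating at λ=0 and λ=1:
  2·[KMH] = 15/4·λ − 15/4,   2·[CGH] = 81/28
So [KMH]:[CGH] = (15/4·λ − 15/4) / (81/28). Setting this equal to -5/9:
  15/4·λ − 15/4 = -5/9·(81/28)  ⇒  λ = 4/7
Then r = λ/(1−λ) = (4/7)/(3/7) = 4/3. Check: with r = 4/3, M = (10/7, 15/7) and [KMH]:[CGH] = -5/9 as required.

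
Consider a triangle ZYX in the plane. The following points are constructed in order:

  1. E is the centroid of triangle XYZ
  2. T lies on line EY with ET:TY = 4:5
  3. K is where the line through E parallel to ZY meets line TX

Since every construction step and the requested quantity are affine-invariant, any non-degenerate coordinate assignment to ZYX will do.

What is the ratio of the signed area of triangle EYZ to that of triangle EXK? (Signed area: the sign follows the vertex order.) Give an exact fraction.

Assign Z = (0, 0), Y = (1, 0), X = (0, 1) — the answer is frame-independent, so this choice is without loss of generality.
1. E is the centroid of triangle XYZ ⇒ E = (1/3, 1/3)
2. T lies on line EY with ET:TY = 4:5 ⇒ T = (17/27, 5/27)
3. K is where the line through E parallel to ZY meets line TX ⇒ K = (17/33, 1/3)
2·[EYZ] = -1/3, 2·[EXK] = -4/33
[EYZ]:[EXK] = -1/3:-4/33 = 11/4

[EYZ]:[EXK] = 11/4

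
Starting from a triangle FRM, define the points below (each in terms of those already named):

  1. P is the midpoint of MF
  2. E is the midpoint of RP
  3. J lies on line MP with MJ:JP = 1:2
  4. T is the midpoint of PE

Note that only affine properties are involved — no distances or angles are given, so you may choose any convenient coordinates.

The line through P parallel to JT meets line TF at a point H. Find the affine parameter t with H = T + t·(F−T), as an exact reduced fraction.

t = 2/5

Work in coordinates with F = (0, 0), R = (1, 0), M = (0, 1).
1. P is the midpoint of MF ⇒ P = (0, 1/2)
2. E is the midpoint of RP ⇒ E = (1/2, 1/4)
3. J lies on line MP with MJ:JP = 1:2 ⇒ J = (0, 5/6)
4. T is the midpoint of PE ⇒ T = (1/4, 3/8)
through P parallel to JT: direction (1/4, -11/24); meets TF at H = (3/20, 9/40)
H = T + t·(F−T) with t = 2/5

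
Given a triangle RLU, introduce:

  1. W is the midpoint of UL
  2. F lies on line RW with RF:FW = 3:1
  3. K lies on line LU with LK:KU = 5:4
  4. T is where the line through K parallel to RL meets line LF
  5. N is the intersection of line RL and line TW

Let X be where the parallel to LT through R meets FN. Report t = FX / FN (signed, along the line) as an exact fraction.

t = -3/10

Choose coordinates R = (0, 0), L = (1, 0), U = (0, 1).
1. W is the midpoint of UL ⇒ W = (1/2, 1/2)
2. F lies on line RW with RF:FW = 3:1 ⇒ F = (3/8, 3/8)
3. K lies on line LU with LK:KU = 5:4 ⇒ K = (4/9, 5/9)
4. T is where the line through K parallel to RL meets line LF ⇒ T = (2/27, 5/9)
5. N is the intersection of line RL and line TW ⇒ N = (13/3, 0)
through R parallel to LT: direction (-25/27, 5/9); meets FN at X = (-13/16, 39/80)
X = F + t·(N−F) with t = -3/10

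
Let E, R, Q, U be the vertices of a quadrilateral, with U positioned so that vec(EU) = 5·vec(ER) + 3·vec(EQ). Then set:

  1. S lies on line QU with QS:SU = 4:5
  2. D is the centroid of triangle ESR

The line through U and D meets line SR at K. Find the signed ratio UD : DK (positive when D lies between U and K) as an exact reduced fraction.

UD:DK = -122/17

Work in coordinates with E = (0, 0), R = (1, 0), Q = (0, 1), U = (5, 3).
1. S lies on line QU with QS:SU = 4:5 ⇒ S = (20/9, 17/9)
2. D is the centroid of triangle ESR ⇒ D = (29/27, 17/27)
line UD meets SR at K = (890/549, 527/549)
D = U + t·(K−U) with t = 122/105, so UD:DK = 122/105:-17/105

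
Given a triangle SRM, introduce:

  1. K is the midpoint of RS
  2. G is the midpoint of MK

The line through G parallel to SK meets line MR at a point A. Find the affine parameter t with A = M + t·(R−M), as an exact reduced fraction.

Choose coordinates S = (0, 0), R = (1, 0), M = (0, 1).
1. K is the midpoint of RS ⇒ K = (1/2, 0)
2. G is the midpoint of MK ⇒ G = (1/4, 1/2)
through G parallel to SK: direction (1/2, 0); meets MR at A = (1/2, 1/2)
A = M + t·(R−M) with t = 1/2

t = 1/2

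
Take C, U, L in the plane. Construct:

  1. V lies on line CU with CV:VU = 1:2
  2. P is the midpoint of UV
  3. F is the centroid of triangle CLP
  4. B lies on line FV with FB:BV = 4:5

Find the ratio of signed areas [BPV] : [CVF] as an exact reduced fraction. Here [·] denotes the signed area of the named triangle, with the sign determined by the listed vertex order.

Choose coordinates C = (0, 0), U = (1, 0), L = (0, 1).
1. V lies on line CU with CV:VU = 1:2 ⇒ V = (1/3, 0)
2. P is the midpoint of UV ⇒ P = (2/3, 0)
3. F is the centroid of triangle CLP ⇒ F = (2/9, 1/3)
4. B lies on line FV with FB:BV = 4:5 ⇒ B = (22/81, 5/27)
2·[BPV] = -5/81, 2·[CVF] = 1/9
[BPV]:[CVF] = -5/81:1/9 = -5/9

[BPV]:[CVF] = -5/9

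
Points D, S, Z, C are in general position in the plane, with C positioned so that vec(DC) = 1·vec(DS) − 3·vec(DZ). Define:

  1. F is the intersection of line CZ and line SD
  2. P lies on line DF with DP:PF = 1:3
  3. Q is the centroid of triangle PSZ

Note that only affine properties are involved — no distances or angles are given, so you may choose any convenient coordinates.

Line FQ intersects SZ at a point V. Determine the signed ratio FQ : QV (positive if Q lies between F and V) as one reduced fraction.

FQ:QV = 7/5

Assign D = (0, 0), S = (1, 0), Z = (0, 1), C = (1, -3) — the answer is frame-independent, so this choice is without loss of generality.
1. F is the intersection of line CZ and line SD ⇒ F = (1/4, 0)
2. P lies on line DF with DP:PF = 1:3 ⇒ P = (1/16, 0)
3. Q is the centroid of triangle PSZ ⇒ Q = (17/48, 1/3)
line FQ meets SZ at V = (3/7, 4/7)
Q = F + t·(V−F) with t = 7/12, so FQ:QV = 7/12:5/12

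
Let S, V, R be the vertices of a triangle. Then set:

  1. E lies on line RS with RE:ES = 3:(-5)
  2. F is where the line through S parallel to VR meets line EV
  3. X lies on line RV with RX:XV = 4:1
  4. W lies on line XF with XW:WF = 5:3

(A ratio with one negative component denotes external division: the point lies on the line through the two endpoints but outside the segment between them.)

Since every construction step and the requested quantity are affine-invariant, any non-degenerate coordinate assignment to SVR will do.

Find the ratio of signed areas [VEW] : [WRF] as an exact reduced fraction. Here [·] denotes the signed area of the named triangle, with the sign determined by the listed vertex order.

[VEW]:[WRF] = 3/8

Choose coordinates S = (0, 0), V = (1, 0), R = (0, 1).
1. E lies on line RS with RE:ES = 3:(-5) ⇒ E = (0, 5/2)
2. F is where the line through S parallel to VR meets line EV ⇒ F = (5/3, -5/3)
3. X lies on line RV with RX:XV = 4:1 ⇒ X = (4/5, 1/5)
4. W lies on line XF with XW:WF = 5:3 ⇒ W = (161/120, -29/30)
2·[VEW] = 9/80, 2·[WRF] = 3/10
[VEW]:[WRF] = 9/80:3/10 = 3/8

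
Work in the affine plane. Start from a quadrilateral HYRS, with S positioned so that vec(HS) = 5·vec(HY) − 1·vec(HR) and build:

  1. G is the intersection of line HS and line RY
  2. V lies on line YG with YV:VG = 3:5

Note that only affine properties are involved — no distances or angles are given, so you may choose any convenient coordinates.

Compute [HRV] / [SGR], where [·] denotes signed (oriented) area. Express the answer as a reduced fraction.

[HRV]:[SGR] = 7/24

Set H = (0, 0), Y = (1, 0), R = (0, 1), S = (5, -1); any affine frame gives the same invariant.
1. G is the intersection of line HS and line RY ⇒ G = (5/4, -1/4)
2. V lies on line YG with YV:VG = 3:5 ⇒ V = (35/32, -3/32)
2·[HRV] = -35/32, 2·[SGR] = -15/4
[HRV]:[SGR] = -35/32:-15/4 = 7/24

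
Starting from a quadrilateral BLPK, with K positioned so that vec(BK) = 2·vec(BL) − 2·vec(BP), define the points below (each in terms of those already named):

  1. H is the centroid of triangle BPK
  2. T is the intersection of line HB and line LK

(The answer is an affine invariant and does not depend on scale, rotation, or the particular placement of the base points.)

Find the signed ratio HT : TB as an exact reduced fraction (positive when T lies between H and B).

Assign B = (0, 0), L = (1, 0), P = (0, 1), K = (2, -2) — the answer is frame-independent, so this choice is without loss of generality.
1. H is the centroid of triangle BPK ⇒ H = (2/3, -1/3)
2. T is the intersection of line HB and line LK ⇒ T = (4/3, -2/3)
T = H + t·(B−H) with t = -1, so HT:TB = t:(1−t) = -1:2

HT:TB = -1/2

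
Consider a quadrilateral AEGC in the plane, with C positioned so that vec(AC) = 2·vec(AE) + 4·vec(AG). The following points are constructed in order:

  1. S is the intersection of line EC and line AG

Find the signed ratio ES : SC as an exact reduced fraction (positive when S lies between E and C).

ES:SC = -1/2

Assign A = (0, 0), E = (1, 0), G = (0, 1), C = (2, 4) — the answer is frame-independent, so this choice is without loss of generality.
1. S is the intersection of line EC and line AG ⇒ S = (0, -4)
S = E + t·(C−E) with t = -1, so ES:SC = t:(1−t) = -1:2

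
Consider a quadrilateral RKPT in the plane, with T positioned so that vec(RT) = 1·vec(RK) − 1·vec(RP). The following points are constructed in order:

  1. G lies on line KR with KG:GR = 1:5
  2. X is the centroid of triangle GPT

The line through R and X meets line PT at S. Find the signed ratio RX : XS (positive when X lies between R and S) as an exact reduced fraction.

RX:XS = -11/2

Set R = (0, 0), K = (1, 0), P = (0, 1), T = (1, -1); any affine frame gives the same invariant.
1. G lies on line KR with KG:GR = 1:5 ⇒ G = (5/6, 0)
2. X is the centroid of triangle GPT ⇒ X = (11/18, 0)
line RX meets PT at S = (1/2, 0)
X = R + t·(S−R) with t = 11/9, so RX:XS = 11/9:-2/9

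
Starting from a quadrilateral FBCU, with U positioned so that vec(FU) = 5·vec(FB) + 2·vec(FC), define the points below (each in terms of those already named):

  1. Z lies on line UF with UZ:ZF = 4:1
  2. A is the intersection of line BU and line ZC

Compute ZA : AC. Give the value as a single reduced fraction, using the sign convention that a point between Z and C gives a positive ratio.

Set F = (0, 0), B = (1, 0), C = (0, 1), U = (5, 2); any affine frame gives the same invariant.
1. Z lies on line UF with UZ:ZF = 4:1 ⇒ Z = (1, 2/5)
2. A is the intersection of line BU and line ZC ⇒ A = (15/11, 2/11)
A = Z + t·(C−Z) with t = -4/11, so ZA:AC = t:(1−t) = -4/11:15/11

ZA:AC = -4/15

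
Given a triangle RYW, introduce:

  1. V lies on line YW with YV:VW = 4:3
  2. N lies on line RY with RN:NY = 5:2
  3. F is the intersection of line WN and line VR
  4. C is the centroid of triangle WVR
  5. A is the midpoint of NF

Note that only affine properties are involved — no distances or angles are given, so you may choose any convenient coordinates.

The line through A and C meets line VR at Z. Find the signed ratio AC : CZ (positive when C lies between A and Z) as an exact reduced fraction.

Work in coordinates with R = (0, 0), Y = (1, 0), W = (0, 1).
1. V lies on line YW with YV:VW = 4:3 ⇒ V = (3/7, 4/7)
2. N lies on line RY with RN:NY = 5:2 ⇒ N = (5/7, 0)
3. F is the intersection of line WN and line VR ⇒ F = (15/41, 20/41)
4. C is the centroid of triangle WVR ⇒ C = (1/7, 11/21)
5. A is the midpoint of NF ⇒ A = (155/287, 10/41)
line AC meets VR at Z = (1495/4879, 5980/14637)
C = A + t·(Z−A) with t = 17/10, so AC:CZ = 17/10:-7/10

AC:CZ = -17/7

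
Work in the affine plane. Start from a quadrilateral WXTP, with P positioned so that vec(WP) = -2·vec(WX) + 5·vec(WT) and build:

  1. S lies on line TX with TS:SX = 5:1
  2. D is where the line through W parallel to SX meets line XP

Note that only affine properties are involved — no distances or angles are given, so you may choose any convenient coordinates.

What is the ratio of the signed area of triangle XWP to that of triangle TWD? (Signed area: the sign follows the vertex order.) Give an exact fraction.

Assign W = (0, 0), X = (1, 0), T = (0, 1), P = (-2, 5) — the answer is frame-independent, so this choice is without loss of generality.
1. S lies on line TX with TS:SX = 5:1 ⇒ S = (5/6, 1/6)
2. D is where the line through W parallel to SX meets line XP ⇒ D = (5/2, -5/2)
2·[XWP] = -5, 2·[TWD] = 5/2
[XWP]:[TWD] = -5:5/2 = -2

[XWP]:[TWD] = -2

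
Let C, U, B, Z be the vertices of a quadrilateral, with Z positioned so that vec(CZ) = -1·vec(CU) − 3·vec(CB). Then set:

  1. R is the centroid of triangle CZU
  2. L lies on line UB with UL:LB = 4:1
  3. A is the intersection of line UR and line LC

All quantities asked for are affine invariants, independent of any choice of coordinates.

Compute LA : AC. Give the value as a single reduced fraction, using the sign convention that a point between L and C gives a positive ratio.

Assign C = (0, 0), U = (1, 0), B = (0, 1), Z = (-1, -3) — the answer is frame-independent, so this choice is without loss of generality.
1. R is the centroid of triangle CZU ⇒ R = (0, -1)
2. L lies on line UB with UL:LB = 4:1 ⇒ L = (1/5, 4/5)
3. A is the intersection of line UR and line LC ⇒ A = (-1/3, -4/3)
A = L + t·(C−L) with t = 8/3, so LA:AC = t:(1−t) = 8/3:-5/3

LA:AC = -8/5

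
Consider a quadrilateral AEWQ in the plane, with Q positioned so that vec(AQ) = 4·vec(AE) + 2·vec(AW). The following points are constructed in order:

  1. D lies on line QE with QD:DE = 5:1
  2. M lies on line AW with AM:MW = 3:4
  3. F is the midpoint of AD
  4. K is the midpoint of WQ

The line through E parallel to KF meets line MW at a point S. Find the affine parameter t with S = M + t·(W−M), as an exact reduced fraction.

Choose coordinates A = (0, 0), E = (1, 0), W = (0, 1), Q = (4, 2).
1. D lies on line QE with QD:DE = 5:1 ⇒ D = (3/2, 1/3)
2. M lies on line AW with AM:MW = 3:4 ⇒ M = (0, 3/7)
3. F is the midpoint of AD ⇒ F = (3/4, 1/6)
4. K is the midpoint of WQ ⇒ K = (2, 3/2)
through E parallel to KF: direction (-5/4, -4/3); meets MW at S = (0, -16/15)
S = M + t·(W−M) with t = -157/60

t = -157/60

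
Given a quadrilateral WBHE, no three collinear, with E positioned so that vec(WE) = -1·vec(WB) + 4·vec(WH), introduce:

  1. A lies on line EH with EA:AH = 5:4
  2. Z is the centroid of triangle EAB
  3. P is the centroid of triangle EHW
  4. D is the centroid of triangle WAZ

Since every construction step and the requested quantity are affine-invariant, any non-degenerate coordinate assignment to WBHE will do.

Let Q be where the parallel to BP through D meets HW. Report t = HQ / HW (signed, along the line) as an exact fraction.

Choose coordinates W = (0, 0), B = (1, 0), H = (0, 1), E = (-1, 4).
1. A lies on line EH with EA:AH = 5:4 ⇒ A = (-4/9, 7/3)
2. Z is the centroid of triangle EAB ⇒ Z = (-4/27, 19/9)
3. P is the centroid of triangle EHW ⇒ P = (-1/3, 5/3)
4. D is the centroid of triangle WAZ ⇒ D = (-16/81, 40/27)
through D parallel to BP: direction (-4/3, 5/3); meets HW at Q = (0, 100/81)
Q = H + t·(W−H) with t = -19/81

t = -19/81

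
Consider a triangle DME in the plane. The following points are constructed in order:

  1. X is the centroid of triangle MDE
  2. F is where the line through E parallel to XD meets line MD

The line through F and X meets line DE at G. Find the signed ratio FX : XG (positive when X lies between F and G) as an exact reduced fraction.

Choose coordinates D = (0, 0), M = (1, 0), E = (0, 1).
1. X is the centroid of triangle MDE ⇒ X = (1/3, 1/3)
2. F is where the line through E parallel to XD meets line MD ⇒ F = (-1, 0)
line FX meets DE at G = (0, 1/4)
X = F + t·(G−F) with t = 4/3, so FX:XG = 4/3:-1/3

FX:XG = -4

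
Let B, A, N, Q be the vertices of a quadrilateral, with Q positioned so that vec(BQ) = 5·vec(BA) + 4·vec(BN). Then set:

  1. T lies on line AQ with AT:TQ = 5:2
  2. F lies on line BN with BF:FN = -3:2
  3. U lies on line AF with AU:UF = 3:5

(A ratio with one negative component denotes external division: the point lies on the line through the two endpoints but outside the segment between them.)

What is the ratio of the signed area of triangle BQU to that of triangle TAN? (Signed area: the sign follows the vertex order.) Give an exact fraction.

Choose coordinates B = (0, 0), A = (1, 0), N = (0, 1), Q = (5, 4).
1. T lies on line AQ with AT:TQ = 5:2 ⇒ T = (27/7, 20/7)
2. F lies on line BN with BF:FN = -3:2 ⇒ F = (0, 3)
3. U lies on line AF with AU:UF = 3:5 ⇒ U = (5/8, 9/8)
2·[BQU] = 25/8, 2·[TAN] = -40/7
[BQU]:[TAN] = 25/8:-40/7 = -35/64

[BQU]:[TAN] = -35/64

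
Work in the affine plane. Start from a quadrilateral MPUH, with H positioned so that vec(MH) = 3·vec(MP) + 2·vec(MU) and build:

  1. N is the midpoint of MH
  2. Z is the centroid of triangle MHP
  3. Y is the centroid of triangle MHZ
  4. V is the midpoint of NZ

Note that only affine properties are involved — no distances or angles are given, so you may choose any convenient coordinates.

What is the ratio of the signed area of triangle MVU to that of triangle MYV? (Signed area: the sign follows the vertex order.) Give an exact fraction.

[MVU]:[MYV] = -51/2

Choose coordinates M = (0, 0), P = (1, 0), U = (0, 1), H = (3, 2).
1. N is the midpoint of MH ⇒ N = (3/2, 1)
2. Z is the centroid of triangle MHP ⇒ Z = (4/3, 2/3)
3. Y is the centroid of triangle MHZ ⇒ Y = (13/9, 8/9)
4. V is the midpoint of NZ ⇒ V = (17/12, 5/6)
2·[MVU] = 17/12, 2·[MYV] = -1/18
[MVU]:[MYV] = 17/12:-1/18 = -51/2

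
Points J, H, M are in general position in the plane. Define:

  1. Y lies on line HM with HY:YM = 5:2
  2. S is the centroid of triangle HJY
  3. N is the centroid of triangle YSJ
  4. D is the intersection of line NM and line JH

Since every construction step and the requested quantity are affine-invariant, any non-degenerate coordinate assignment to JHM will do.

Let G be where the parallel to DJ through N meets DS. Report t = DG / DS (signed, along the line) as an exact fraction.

t = 4/3

Choose coordinates J = (0, 0), H = (1, 0), M = (0, 1).
1. Y lies on line HM with HY:YM = 5:2 ⇒ Y = (2/7, 5/7)
2. S is the centroid of triangle HJY ⇒ S = (3/7, 5/21)
3. N is the centroid of triangle YSJ ⇒ N = (5/21, 20/63)
4. D is the intersection of line NM and line JH ⇒ D = (15/43, 0)
through N parallel to DJ: direction (-15/43, 0); meets DS at G = (137/301, 20/63)
G = D + t·(S−D) with t = 4/3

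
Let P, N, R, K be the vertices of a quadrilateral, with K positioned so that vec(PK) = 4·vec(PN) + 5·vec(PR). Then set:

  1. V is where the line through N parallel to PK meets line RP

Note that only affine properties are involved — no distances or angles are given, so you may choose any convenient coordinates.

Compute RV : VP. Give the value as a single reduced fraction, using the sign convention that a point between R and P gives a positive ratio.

Work in coordinates with P = (0, 0), N = (1, 0), R = (0, 1), K = (4, 5).
1. V is where the line through N parallel to PK meets line RP ⇒ V = (0, -5/4)
V = R + t·(P−R) with t = 9/4, so RV:VP = t:(1−t) = 9/4:-5/4

RV:VP = -9/5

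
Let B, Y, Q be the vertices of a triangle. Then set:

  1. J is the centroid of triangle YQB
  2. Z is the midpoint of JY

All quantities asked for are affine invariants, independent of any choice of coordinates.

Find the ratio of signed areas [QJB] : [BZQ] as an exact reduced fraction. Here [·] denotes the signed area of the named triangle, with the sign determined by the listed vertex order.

Set B = (0, 0), Y = (1, 0), Q = (0, 1); any affine frame gives the same invariant.
1. J is the centroid of triangle YQB ⇒ J = (1/3, 1/3)
2. Z is the midpoint of JY ⇒ Z = (2/3, 1/6)
2·[QJB] = -1/3, 2·[BZQ] = 2/3
[QJB]:[BZQ] = -1/3:2/3 = -1/2

[QJB]:[BZQ] = -1/2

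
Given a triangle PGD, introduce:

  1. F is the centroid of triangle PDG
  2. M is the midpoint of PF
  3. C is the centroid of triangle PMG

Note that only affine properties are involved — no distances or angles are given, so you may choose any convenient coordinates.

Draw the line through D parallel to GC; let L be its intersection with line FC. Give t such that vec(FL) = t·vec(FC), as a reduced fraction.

t = -7/3

Work in coordinates with P = (0, 0), G = (1, 0), D = (0, 1).
1. F is the centroid of triangle PDG ⇒ F = (1/3, 1/3)
2. M is the midpoint of PF ⇒ M = (1/6, 1/6)
3. C is the centroid of triangle PMG ⇒ C = (7/18, 1/18)
through D parallel to GC: direction (-11/18, 1/18); meets FC at L = (11/54, 53/54)
L = F + t·(C−F) with t = -7/3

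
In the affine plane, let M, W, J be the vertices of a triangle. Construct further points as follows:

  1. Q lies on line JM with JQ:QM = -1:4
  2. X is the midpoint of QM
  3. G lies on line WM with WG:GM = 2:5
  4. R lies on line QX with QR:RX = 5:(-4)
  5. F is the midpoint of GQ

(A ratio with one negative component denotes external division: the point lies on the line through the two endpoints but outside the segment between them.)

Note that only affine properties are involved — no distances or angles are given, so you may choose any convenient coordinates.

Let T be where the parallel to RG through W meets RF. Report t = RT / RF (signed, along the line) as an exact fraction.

t = -12/25

Assign M = (0, 0), W = (1, 0), J = (0, 1) — the answer is frame-independent, so this choice is without loss of generality.
1. Q lies on line JM with JQ:QM = -1:4 ⇒ Q = (0, 4/3)
2. X is the midpoint of QM ⇒ X = (0, 2/3)
3. G lies on line WM with WG:GM = 2:5 ⇒ G = (5/7, 0)
4. R lies on line QX with QR:RX = 5:(-4) ⇒ R = (0, -2)
5. F is the midpoint of GQ ⇒ F = (5/14, 2/3)
through W parallel to RG: direction (5/7, 2); meets RF at T = (-6/35, -82/25)
T = R + t·(F−R) with t = -12/25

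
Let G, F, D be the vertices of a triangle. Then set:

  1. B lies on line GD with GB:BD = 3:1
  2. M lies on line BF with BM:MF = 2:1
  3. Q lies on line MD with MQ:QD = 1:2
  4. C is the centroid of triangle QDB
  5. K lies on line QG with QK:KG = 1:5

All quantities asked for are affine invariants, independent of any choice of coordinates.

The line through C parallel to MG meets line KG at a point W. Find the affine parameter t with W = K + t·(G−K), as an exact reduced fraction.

Assign G = (0, 0), F = (1, 0), D = (0, 1) — the answer is frame-independent, so this choice is without loss of generality.
1. B lies on line GD with GB:BD = 3:1 ⇒ B = (0, 3/4)
2. M lies on line BF with BM:MF = 2:1 ⇒ M = (2/3, 1/4)
3. Q lies on line MD with MQ:QD = 1:2 ⇒ Q = (4/9, 1/2)
4. C is the centroid of triangle QDB ⇒ C = (4/27, 3/4)
5. K lies on line QG with QK:KG = 1:5 ⇒ K = (10/27, 5/12)
through C parallel to MG: direction (-2/3, -1/4); meets KG at W = (25/27, 25/24)
W = K + t·(G−K) with t = -3/2

t = -3/2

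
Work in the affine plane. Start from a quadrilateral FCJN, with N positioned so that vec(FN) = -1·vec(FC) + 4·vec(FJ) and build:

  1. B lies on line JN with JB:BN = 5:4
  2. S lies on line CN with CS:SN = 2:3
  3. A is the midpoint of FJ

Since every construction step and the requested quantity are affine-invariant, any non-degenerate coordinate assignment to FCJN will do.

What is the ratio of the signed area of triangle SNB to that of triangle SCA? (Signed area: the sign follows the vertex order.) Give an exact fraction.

Assign F = (0, 0), C = (1, 0), J = (0, 1), N = (-1, 4) — the answer is frame-independent, so this choice is without loss of generality.
1. B lies on line JN with JB:BN = 5:4 ⇒ B = (-5/9, 8/3)
2. S lies on line CN with CS:SN = 2:3 ⇒ S = (1/5, 8/5)
3. A is the midpoint of FJ ⇒ A = (0, 1/2)
2·[SNB] = 8/15, 2·[SCA] = -6/5
[SNB]:[SCA] = 8/15:-6/5 = -4/9

[SNB]:[SCA] = -4/9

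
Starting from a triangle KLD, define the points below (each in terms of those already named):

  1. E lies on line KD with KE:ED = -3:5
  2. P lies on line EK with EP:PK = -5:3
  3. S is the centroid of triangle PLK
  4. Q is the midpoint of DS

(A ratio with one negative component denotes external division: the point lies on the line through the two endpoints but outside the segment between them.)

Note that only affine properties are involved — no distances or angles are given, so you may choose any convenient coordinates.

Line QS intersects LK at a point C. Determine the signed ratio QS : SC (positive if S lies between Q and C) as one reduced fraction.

Work in coordinates with K = (0, 0), L = (1, 0), D = (0, 1).
1. E lies on line KD with KE:ED = -3:5 ⇒ E = (0, -3/2)
2. P lies on line EK with EP:PK = -5:3 ⇒ P = (0, 9/4)
3. S is the centroid of triangle PLK ⇒ S = (1/3, 3/4)
4. Q is the midpoint of DS ⇒ Q = (1/6, 7/8)
line QS meets LK at C = (4/3, 0)
S = Q + t·(C−Q) with t = 1/7, so QS:SC = 1/7:6/7

QS:SC = 1/6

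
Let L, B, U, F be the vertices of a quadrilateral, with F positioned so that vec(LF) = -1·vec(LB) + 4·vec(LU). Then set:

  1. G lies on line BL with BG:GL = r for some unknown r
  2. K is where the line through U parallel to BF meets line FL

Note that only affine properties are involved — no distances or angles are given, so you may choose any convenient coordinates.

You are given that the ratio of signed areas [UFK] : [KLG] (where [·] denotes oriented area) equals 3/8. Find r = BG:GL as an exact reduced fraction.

Set L = (0, 0), B = (1, 0), U = (0, 1), F = (-1, 4); any affine frame gives the same invariant.
1. With BG:GL = r, write λ = r/(r+1) so G = B + λ·(L−B); G is affine-linear in λ
2. K is where the line through U parallel to BF meets line FL ⇒ K = (-1/2, 2)
Every point depending on G is an affine combination of G and λ-independent points, so each such coordinate is linear in λ; the λ² term in each signed area is a multiple of (L−B)×(L−B) = 0, so 2·[UFK] and 2·[KLG] are each linear in λ. Evaluating at λ=0 and λ=1:
  2·[UFK] = 1/2,   2·[KLG] = -2·λ + 2
So [UFK]:[KLG] = (1/2) / (-2·λ + 2). Setting this equal to 3/8:
  1/2 = 3/8·(-2·λ + 2)  ⇒  λ = 1/3
Then r = λ/(1−λ) = (1/3)/(2/3) = 1/2. Check: with r = 1/2, G = (2/3, 0) and [UFK]:[KLG] = 3/8 as required.

r = 1/2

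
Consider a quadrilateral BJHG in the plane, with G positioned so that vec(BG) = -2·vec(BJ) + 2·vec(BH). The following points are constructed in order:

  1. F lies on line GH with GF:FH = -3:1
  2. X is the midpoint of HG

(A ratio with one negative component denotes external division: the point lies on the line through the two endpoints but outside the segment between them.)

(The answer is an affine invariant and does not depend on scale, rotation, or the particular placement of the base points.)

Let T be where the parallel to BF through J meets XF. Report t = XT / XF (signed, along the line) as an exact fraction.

Assign B = (0, 0), J = (1, 0), H = (0, 1), G = (-2, 2) — the answer is frame-independent, so this choice is without loss of generality.
1. F lies on line GH with GF:FH = -3:1 ⇒ F = (1, 1/2)
2. X is the midpoint of HG ⇒ X = (-1, 3/2)
through J parallel to BF: direction (1, 1/2); meets XF at T = (3/2, 1/4)
T = X + t·(F−X) with t = 5/4

t = 5/4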